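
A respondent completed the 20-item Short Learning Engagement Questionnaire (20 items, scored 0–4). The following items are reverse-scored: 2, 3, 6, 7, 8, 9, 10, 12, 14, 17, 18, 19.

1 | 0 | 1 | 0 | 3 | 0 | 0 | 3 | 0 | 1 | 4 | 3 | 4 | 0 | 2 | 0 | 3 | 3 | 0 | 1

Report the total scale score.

49

Reverse-coded items (on a 0–4 scale, reversed = 4 − raw):
  item 2: 4 − 0 = 4
  item 3: 4 − 1 = 3
  item 6: 4 − 0 = 4
  item 7: 4 − 0 = 4
  item 8: 4 − 3 = 1
  item 9: 4 − 0 = 4
  item 10: 4 − 1 = 3
  item 12: 4 − 3 = 1
  item 14: 4 − 0 = 4
  item 17: 4 − 3 = 1
  item 18: 4 − 3 = 1
  item 19: 4 − 0 = 4
After reverse-coding: 1, 4, 3, 0, 3, 4, 4, 1, 4, 3, 4, 1, 4, 4, 2, 0, 1, 1, 4, 1
Total = 1 + 4 + 3 + 0 + 3 + 4 + 4 + 1 + 4 + 3 + 4 + 1 + 4 + 4 + 2 + 0 + 1 + 1 + 4 + 1 = 49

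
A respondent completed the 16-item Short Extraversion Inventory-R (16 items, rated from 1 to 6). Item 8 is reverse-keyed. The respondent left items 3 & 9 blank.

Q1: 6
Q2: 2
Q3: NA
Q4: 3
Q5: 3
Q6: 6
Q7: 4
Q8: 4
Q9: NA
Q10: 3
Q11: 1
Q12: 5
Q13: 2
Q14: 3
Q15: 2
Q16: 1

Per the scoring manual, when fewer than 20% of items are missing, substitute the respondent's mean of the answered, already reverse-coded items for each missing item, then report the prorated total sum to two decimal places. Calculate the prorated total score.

50.29

Reverse-coded (reversed = (1+6) − raw = 7 − raw):
  item 8: 7 − 4 = 3
Completed scored items (14 of 16): 6, 2, 3, 3, 6, 4, 3, 3, 1, 5, 2, 3, 2, 1; sum = 44.
Person mean = 44 / 14 ≈ 3.1429
Prorated total = (44 / 14) × 16 = 50.29 (to 2 dp)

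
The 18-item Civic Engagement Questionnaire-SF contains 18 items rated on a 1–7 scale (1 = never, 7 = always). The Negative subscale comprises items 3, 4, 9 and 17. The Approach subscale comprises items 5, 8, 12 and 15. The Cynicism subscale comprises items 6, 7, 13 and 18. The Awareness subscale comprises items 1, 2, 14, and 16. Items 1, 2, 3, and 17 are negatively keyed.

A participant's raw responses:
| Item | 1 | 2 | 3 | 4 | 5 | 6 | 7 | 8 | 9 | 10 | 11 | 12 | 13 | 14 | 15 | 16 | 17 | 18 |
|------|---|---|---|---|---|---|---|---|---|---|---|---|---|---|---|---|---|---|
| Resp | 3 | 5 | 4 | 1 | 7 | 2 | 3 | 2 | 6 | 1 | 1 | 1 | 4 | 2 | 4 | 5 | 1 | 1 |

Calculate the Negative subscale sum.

18

Negative items: 3, 4, 9, 17.
Of these, items 3 & 17 are negatively keyed; on a 1–7 scale, reversed = 8 − raw.
  item 3: 8 − 4 = 4
  item 4: 1
  item 9: 6
  item 17: 8 − 1 = 7
Sum = 4 + 1 + 6 + 7 = 18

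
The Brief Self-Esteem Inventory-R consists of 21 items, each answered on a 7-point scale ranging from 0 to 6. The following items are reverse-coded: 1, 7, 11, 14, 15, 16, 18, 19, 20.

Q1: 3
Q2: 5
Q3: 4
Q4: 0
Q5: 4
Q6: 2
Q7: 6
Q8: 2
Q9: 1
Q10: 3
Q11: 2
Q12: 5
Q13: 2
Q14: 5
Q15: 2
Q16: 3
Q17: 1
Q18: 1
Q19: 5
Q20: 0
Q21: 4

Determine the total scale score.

Apply reverse scoring (reversed = (0+6) − raw = 6 − raw):
  item 1: 6 − 3 = 3
  item 7: 6 − 6 = 0
  item 11: 6 − 2 = 4
  item 14: 6 − 5 = 1
  item 15: 6 − 2 = 4
  item 16: 6 − 3 = 3
  item 18: 6 − 1 = 5
  item 19: 6 − 5 = 1
  item 20: 6 − 0 = 6
Scored responses: 3, 5, 4, 0, 4, 2, 0, 2, 1, 3, 4, 5, 2, 1, 4, 3, 1, 5, 1, 6, 4
Total = 3 + 5 + 4 + 0 + 4 + 2 + 0 + 2 + 1 + 3 + 4 + 5 + 2 + 1 + 4 + 3 + 1 + 5 + 1 + 6 + 4 = 60

60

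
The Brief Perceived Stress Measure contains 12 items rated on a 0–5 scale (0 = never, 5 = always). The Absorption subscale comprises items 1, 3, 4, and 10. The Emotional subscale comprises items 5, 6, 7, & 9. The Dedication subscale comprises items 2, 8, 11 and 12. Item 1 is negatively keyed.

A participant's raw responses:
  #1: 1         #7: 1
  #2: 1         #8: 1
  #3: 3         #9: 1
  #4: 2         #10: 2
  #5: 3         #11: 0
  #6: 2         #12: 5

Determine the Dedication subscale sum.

7

Dedication items: 2, 8, 11, 12.
  item 2: 1
  item 8: 1
  item 11: 0
  item 12: 5
Sum = 1 + 1 + 0 + 5 = 7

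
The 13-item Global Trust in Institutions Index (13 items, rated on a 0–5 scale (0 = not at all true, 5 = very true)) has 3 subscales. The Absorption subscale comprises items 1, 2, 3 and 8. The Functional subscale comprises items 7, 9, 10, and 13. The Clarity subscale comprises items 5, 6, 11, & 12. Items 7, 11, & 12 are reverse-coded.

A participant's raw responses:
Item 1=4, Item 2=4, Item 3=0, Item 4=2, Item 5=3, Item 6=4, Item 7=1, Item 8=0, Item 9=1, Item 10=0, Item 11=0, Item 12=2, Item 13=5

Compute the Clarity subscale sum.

Clarity items: 5, 6, 11, 12.
Of these, items 11 and 12 are reverse-coded; reverse-coded value = 5 − response.
  item 5: 3
  item 6: 4
  item 11: 5 − 0 = 5
  item 12: 5 − 2 = 3
Sum = 3 + 4 + 5 + 3 = 15

15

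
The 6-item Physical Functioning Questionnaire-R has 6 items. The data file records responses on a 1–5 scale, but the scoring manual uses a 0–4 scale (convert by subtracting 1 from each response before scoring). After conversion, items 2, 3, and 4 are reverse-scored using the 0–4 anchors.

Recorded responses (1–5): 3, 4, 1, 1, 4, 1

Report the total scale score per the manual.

Convert to 0–4: 2, 3, 0, 0, 3, 0
Reverse-coded (reversed = (0+4) − raw = 4 − raw):
  item 2: 4 − 3 = 1
  item 3: 4 − 0 = 4
  item 4: 4 − 0 = 4
Scored: 2, 1, 4, 4, 3, 0
Total = 14

14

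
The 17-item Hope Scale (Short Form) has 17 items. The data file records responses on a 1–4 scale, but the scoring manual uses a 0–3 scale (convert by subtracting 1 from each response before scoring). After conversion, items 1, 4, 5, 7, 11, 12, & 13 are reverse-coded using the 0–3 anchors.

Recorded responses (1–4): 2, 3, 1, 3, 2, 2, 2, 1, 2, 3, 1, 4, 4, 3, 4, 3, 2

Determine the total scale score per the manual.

24

Convert to 0–3: 1, 2, 0, 2, 1, 1, 1, 0, 1, 2, 0, 3, 3, 2, 3, 2, 1
Reverse-coded (reversed = (0+3) − raw = 3 − raw):
  item 1: 3 − 1 = 2
  item 4: 3 − 2 = 1
  item 5: 3 − 1 = 2
  item 7: 3 − 1 = 2
  item 11: 3 − 0 = 3
  item 12: 3 − 3 = 0
  item 13: 3 − 3 = 0
Scored: 2, 2, 0, 1, 2, 1, 2, 0, 1, 2, 3, 0, 0, 2, 3, 2, 1
Total = 24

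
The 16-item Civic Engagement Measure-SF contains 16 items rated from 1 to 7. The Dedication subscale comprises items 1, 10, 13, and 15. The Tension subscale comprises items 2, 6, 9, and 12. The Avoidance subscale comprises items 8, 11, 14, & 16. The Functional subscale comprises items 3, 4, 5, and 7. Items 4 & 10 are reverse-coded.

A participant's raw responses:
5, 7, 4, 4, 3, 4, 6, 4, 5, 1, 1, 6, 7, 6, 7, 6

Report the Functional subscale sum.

17

Functional items: 3, 4, 5, 7.
Of these, item 4 is reverse-coded; reversed = (1+7) − raw = 8 − raw.
  item 3: 4
  item 4: 8 − 4 = 4
  item 5: 3
  item 7: 6
Sum = 4 + 4 + 3 + 6 = 17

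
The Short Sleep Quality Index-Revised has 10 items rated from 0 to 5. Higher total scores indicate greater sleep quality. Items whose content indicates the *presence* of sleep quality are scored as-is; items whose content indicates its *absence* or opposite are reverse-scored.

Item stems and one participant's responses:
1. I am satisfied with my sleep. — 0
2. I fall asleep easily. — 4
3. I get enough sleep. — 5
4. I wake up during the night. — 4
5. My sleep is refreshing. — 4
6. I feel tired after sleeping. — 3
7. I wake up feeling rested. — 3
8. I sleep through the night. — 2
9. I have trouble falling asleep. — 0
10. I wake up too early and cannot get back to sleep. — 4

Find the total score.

27

Items 4, 6, 9, 10 describe the absence/opposite of sleep quality → reverse-score.
reversed = (0+5) − raw = 5 − raw.
  item 1: 0
  item 2: 4
  item 3: 5
  item 4: 5 − 4 = 1
  item 5: 4
  item 6: 5 − 3 = 2
  item 7: 3
  item 8: 2
  item 9: 5 − 0 = 5
  item 10: 5 − 4 = 1
Total = 0 + 4 + 5 + 1 + 4 + 2 + 3 + 2 + 5 + 1 = 27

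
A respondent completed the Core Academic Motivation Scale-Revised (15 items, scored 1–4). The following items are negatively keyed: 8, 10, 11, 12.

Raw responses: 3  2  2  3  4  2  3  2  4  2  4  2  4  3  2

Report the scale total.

Reversing items 8, 10, 11, & 12 with 5 − raw:
Total = 3 + 2 + 2 + 3 + 4 + 2 + 3 + (5−2) + 4 + (5−2) + (5−4) + (5−2) + 4 + 3 + 2
      = 3 + 2 + 2 + 3 + 4 + 2 + 3 + 3 + 4 + 3 + 1 + 3 + 4 + 3 + 2 = 42

42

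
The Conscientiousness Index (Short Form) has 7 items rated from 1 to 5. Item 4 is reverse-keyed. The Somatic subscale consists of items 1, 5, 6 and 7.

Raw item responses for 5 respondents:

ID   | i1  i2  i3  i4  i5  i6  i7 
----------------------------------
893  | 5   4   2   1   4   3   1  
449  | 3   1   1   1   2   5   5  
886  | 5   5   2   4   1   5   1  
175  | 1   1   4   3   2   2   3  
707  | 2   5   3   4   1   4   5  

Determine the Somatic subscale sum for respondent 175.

8

Respondent 175 raw: 1, 1, 4, 3, 2, 2, 3.
Somatic items: 1, 5, 6, 7.
Reverse-coded (on a 1–5 scale, reversed = 6 − raw):
  item 1: 1
  item 5: 2
  item 6: 2
  item 7: 3
Sum = 1 + 2 + 2 + 3 = 8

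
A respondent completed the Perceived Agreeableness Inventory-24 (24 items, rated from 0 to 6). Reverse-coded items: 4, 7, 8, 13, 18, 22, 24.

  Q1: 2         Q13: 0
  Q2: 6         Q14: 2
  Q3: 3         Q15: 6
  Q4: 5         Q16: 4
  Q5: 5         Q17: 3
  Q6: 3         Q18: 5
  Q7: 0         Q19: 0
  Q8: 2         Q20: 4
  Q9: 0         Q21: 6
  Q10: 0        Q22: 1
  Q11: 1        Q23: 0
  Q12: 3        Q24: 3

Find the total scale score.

74

Reversing items 4, 7, 8, 13, 18, 22, & 24 with 6 − raw:
Total = 2 + 6 + 3 + (6−5) + 5 + 3 + (6−0) + (6−2) + 0 + 0 + 1 + 3 + (6−0) + 2 + 6 + 4 + 3 + (6−5) + 0 + 4 + 6 + (6−1) + 0 + (6−3)
      = 2 + 6 + 3 + 1 + 5 + 3 + 6 + 4 + 0 + 0 + 1 + 3 + 6 + 2 + 6 + 4 + 3 + 1 + 0 + 4 + 6 + 5 + 0 + 3 = 74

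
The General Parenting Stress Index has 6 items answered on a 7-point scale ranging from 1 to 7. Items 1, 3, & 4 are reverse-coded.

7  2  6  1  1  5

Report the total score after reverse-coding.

Reverse-coded items use 8 − raw:
  item 1: 8 − 7 = 1
  item 3: 8 − 6 = 2
  item 4: 8 − 1 = 7
Scored items: 1, 2, 2, 7, 1, 5
Total = 1 + 2 + 2 + 7 + 1 + 5 = 18

18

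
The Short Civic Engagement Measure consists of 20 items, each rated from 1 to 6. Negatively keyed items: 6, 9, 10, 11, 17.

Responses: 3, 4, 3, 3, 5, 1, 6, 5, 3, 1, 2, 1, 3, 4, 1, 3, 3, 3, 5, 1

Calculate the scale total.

Reverse-coded items (reverse-coded value = 7 − response):
  item 6: 7 − 1 = 6
  item 9: 7 − 3 = 4
  item 10: 7 − 1 = 6
  item 11: 7 − 2 = 5
  item 17: 7 − 3 = 4
Scored items: 3, 4, 3, 3, 5, 6, 6, 5, 4, 6, 5, 1, 3, 4, 1, 3, 4, 3, 5, 1
Total = 3 + 4 + 3 + 3 + 5 + 6 + 6 + 5 + 4 + 6 + 5 + 1 + 3 + 4 + 1 + 3 + 4 + 3 + 5 + 1 = 75

75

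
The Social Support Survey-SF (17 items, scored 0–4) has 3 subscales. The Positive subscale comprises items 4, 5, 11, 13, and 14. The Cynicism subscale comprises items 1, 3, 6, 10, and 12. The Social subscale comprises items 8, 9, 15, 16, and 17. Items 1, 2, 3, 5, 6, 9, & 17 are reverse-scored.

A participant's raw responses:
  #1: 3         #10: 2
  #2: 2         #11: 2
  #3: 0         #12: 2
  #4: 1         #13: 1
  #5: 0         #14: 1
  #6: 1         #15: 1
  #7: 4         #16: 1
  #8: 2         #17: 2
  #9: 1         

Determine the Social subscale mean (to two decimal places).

1.80

Social items: 8, 9, 15, 16, 17.
Of these, items 9 & 17 are reverse-scored; reverse-coded value = 4 − response.
  item 8: 2
  item 9: 4 − 1 = 3
  item 15: 1
  item 16: 1
  item 17: 4 − 2 = 2
Sum = 2 + 3 + 1 + 1 + 2 = 9
Mean = 9 / 5 = 1.80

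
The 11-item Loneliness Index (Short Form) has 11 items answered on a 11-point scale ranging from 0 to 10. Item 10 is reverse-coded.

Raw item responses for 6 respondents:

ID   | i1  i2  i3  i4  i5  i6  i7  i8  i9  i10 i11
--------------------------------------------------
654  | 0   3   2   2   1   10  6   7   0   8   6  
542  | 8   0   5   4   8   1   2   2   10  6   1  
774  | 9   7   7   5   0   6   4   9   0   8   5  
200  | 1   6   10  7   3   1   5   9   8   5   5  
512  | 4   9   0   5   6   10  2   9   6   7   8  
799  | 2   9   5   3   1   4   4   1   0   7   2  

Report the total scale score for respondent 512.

Respondent 512 raw: 4, 9, 0, 5, 6, 10, 2, 9, 6, 7, 8.
Reverse-coded (reversed = (0+10) − raw = 10 − raw):
  item 1: 4
  item 2: 9
  item 3: 0
  item 4: 5
  item 5: 6
  item 6: 10
  item 7: 2
  item 8: 9
  item 9: 6
  item 10: 10 − 7 = 3
  item 11: 8
Sum = 4 + 9 + 0 + 5 + 6 + 10 + 2 + 9 + 6 + 3 + 8 = 62

62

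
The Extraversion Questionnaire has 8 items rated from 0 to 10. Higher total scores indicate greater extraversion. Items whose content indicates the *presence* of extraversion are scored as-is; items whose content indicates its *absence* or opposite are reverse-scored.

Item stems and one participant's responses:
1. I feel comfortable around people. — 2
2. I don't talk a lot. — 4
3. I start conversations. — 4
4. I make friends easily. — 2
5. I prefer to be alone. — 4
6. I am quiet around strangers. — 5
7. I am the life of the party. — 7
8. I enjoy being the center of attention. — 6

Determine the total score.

Items 2, 5, 6 describe the absence/opposite of extraversion → reverse-score.
reverse-coded value = 10 − response.
  item 1: 2
  item 2: 10 − 4 = 6
  item 3: 4
  item 4: 2
  item 5: 10 − 4 = 6
  item 6: 10 − 5 = 5
  item 7: 7
  item 8: 6
Total = 2 + 6 + 4 + 2 + 6 + 5 + 7 + 6 = 38

38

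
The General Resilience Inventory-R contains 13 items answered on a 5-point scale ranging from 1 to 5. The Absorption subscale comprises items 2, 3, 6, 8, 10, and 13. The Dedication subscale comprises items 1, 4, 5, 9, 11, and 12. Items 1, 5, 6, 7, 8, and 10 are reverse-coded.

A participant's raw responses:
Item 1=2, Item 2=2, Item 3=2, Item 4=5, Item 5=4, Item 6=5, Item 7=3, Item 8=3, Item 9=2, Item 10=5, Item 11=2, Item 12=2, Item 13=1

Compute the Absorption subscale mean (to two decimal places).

1.67

Absorption items: 2, 3, 6, 8, 10, 13.
Of these, items 6, 8, & 10 are reverse-coded; on a 1–5 scale, reversed = 6 − raw.
  item 2: 2
  item 3: 2
  item 6: 6 − 5 = 1
  item 8: 6 − 3 = 3
  item 10: 6 − 5 = 1
  item 13: 1
Sum = 2 + 2 + 1 + 3 + 1 + 1 = 10
Mean = 10 / 6 = 1.67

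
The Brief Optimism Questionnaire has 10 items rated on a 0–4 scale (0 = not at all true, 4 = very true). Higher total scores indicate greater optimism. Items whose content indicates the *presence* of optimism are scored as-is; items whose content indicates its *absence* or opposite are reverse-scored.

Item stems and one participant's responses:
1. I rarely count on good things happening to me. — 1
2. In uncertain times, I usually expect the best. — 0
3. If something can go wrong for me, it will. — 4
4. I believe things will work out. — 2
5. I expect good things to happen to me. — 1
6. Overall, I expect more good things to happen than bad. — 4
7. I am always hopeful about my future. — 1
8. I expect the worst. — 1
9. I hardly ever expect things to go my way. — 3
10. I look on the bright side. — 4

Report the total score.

Items 1, 3, 8, 9 describe the absence/opposite of optimism → reverse-score.
on a 0–4 scale, reversed = 4 − raw.
  item 1: 4 − 1 = 3
  item 2: 0
  item 3: 4 − 4 = 0
  item 4: 2
  item 5: 1
  item 6: 4
  item 7: 1
  item 8: 4 − 1 = 3
  item 9: 4 − 3 = 1
  item 10: 4
Total = 3 + 0 + 0 + 2 + 1 + 4 + 1 + 3 + 1 + 4 = 19

19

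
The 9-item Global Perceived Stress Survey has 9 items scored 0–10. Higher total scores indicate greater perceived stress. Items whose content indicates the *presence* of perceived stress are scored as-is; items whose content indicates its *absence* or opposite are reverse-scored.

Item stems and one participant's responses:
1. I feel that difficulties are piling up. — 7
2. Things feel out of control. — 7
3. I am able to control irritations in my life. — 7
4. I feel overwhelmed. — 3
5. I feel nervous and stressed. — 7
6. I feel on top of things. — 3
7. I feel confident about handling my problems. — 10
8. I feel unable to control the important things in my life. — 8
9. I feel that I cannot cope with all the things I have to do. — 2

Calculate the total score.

Items 3, 6, 7 describe the absence/opposite of perceived stress → reverse-score.
reversed = (0+10) − raw = 10 − raw.
  item 1: 7
  item 2: 7
  item 3: 10 − 7 = 3
  item 4: 3
  item 5: 7
  item 6: 10 − 3 = 7
  item 7: 10 − 10 = 0
  item 8: 8
  item 9: 2
Total = 7 + 7 + 3 + 3 + 7 + 7 + 0 + 8 + 2 = 44

44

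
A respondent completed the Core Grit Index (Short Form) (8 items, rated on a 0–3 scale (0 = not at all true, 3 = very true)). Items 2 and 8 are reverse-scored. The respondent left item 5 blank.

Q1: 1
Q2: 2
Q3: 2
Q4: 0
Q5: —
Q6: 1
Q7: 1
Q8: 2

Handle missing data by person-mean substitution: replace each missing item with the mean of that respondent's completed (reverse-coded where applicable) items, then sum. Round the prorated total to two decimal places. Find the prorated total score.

Reverse-coded (reversed = (0+3) − raw = 3 − raw):
  item 2: 3 − 2 = 1
  item 8: 3 − 2 = 1
Completed scored items (7 of 8): 1, 1, 2, 0, 1, 1, 1; sum = 7.
Person mean = 7 / 7 ≈ 1.0000
Prorated total = (7 / 7) × 8 = 8.00 (to 2 dp)

8.00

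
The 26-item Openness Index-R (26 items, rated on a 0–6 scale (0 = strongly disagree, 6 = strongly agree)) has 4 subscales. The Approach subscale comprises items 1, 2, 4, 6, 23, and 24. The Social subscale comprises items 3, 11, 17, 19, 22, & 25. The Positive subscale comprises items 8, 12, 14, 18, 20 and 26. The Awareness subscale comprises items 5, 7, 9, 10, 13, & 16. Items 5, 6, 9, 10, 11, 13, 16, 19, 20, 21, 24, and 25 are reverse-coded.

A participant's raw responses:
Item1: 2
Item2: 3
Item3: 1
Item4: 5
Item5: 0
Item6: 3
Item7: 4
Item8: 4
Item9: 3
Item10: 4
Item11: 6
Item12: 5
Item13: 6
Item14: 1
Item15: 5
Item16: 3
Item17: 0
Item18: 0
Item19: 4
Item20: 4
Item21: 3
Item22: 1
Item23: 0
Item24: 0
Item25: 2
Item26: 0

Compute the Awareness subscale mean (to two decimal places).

Awareness items: 5, 7, 9, 10, 13, 16.
Of these, items 5, 9, 10, 13, & 16 are reverse-coded; reversed = (0+6) − raw = 6 − raw.
  item 5: 6 − 0 = 6
  item 7: 4
  item 9: 6 − 3 = 3
  item 10: 6 − 4 = 2
  item 13: 6 − 6 = 0
  item 16: 6 − 3 = 3
Sum = 6 + 4 + 3 + 2 + 0 + 3 = 18
Mean = 18 / 6 = 3.00

3.00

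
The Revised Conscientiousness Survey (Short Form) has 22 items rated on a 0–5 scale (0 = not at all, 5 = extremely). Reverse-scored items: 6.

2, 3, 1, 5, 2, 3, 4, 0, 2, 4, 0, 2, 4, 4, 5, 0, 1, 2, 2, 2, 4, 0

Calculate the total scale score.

51

Apply reverse scoring (reverse-coded value = 5 − response):
  item 6: 5 − 3 = 2
After reverse-coding: 2, 3, 1, 5, 2, 2, 4, 0, 2, 4, 0, 2, 4, 4, 5, 0, 1, 2, 2, 2, 4, 0
Total = 2 + 3 + 1 + 5 + 2 + 2 + 4 + 0 + 2 + 4 + 0 + 2 + 4 + 4 + 5 + 0 + 1 + 2 + 2 + 2 + 4 + 0 = 51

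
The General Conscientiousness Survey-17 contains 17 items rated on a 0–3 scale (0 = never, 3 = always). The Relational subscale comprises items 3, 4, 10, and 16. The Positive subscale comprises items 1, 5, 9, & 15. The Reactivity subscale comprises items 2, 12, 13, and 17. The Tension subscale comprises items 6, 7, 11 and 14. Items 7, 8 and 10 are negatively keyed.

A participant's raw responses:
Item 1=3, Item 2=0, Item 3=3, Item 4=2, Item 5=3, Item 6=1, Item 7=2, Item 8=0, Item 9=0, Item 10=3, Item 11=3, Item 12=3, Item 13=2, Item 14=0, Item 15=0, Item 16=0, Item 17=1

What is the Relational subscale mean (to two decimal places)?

Relational items: 3, 4, 10, 16.
Of these, item 10 is negatively keyed; on a 0–3 scale, reversed = 3 − raw.
  item 3: 3
  item 4: 2
  item 10: 3 − 3 = 0
  item 16: 0
Sum = 3 + 2 + 0 + 0 = 5
Mean = 5 / 4 = 1.25

1.25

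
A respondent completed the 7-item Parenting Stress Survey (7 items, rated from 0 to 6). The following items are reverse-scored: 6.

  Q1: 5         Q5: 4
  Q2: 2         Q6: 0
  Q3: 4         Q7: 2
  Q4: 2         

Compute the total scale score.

Apply reverse scoring (on a 0–6 scale, reversed = 6 − raw):
  item 6: 6 − 0 = 6
After reverse-coding: 5, 2, 4, 2, 4, 6, 2
Total = 5 + 2 + 4 + 2 + 4 + 6 + 2 = 25

25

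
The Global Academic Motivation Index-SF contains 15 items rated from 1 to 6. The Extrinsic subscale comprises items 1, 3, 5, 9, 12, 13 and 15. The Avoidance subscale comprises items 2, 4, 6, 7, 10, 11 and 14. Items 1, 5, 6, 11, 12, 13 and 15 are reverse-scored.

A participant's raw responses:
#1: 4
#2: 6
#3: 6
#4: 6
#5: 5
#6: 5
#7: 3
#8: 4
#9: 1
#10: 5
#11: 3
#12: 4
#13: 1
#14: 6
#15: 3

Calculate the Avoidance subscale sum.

Avoidance items: 2, 4, 6, 7, 10, 11, 14.
Of these, items 6 & 11 are reverse-scored; reverse-coded value = 7 − response.
  item 2: 6
  item 4: 6
  item 6: 7 − 5 = 2
  item 7: 3
  item 10: 5
  item 11: 7 − 3 = 4
  item 14: 6
Sum = 6 + 6 + 2 + 3 + 5 + 4 + 6 = 32

32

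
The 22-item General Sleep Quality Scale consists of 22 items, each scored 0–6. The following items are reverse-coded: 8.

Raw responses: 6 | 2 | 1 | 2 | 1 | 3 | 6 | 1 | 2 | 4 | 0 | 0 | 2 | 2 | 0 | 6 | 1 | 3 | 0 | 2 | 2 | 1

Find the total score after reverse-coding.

51

Reversing item 8 with 6 − raw:
Total = 6 + 2 + 1 + 2 + 1 + 3 + 6 + (6−1) + 2 + 4 + 0 + 0 + 2 + 2 + 0 + 6 + 1 + 3 + 0 + 2 + 2 + 1
      = 6 + 2 + 1 + 2 + 1 + 3 + 6 + 5 + 2 + 4 + 0 + 0 + 2 + 2 + 0 + 6 + 1 + 3 + 0 + 2 + 2 + 1 = 51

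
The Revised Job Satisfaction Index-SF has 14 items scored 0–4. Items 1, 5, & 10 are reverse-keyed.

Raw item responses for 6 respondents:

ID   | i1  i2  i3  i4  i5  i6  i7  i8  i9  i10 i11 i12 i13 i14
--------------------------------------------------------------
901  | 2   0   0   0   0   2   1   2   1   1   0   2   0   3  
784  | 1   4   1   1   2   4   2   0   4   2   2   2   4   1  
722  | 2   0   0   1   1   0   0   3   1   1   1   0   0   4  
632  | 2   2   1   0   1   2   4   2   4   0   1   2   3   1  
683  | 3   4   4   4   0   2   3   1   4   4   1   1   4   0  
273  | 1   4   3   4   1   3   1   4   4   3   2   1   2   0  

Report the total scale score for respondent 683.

Respondent 683 raw: 3, 4, 4, 4, 0, 2, 3, 1, 4, 4, 1, 1, 4, 0.
Reverse-coded (reversed = (0+4) − raw = 4 − raw):
  item 1: 4 − 3 = 1
  item 2: 4
  item 3: 4
  item 4: 4
  item 5: 4 − 0 = 4
  item 6: 2
  item 7: 3
  item 8: 1
  item 9: 4
  item 10: 4 − 4 = 0
  item 11: 1
  item 12: 1
  item 13: 4
  item 14: 0
Sum = 1 + 4 + 4 + 4 + 4 + 2 + 3 + 1 + 4 + 0 + 1 + 1 + 4 + 0 = 33

33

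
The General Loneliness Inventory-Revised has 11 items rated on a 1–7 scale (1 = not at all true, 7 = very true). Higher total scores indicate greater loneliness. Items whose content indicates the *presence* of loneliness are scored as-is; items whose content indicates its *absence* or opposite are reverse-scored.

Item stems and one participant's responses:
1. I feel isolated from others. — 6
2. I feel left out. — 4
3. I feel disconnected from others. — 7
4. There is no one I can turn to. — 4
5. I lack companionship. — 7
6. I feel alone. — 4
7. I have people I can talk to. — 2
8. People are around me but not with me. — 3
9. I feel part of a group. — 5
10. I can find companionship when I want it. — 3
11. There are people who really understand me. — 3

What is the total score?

54

Items 7, 9, 10, 11 describe the absence/opposite of loneliness → reverse-score.
reverse-coded value = 8 − response.
  item 1: 6
  item 2: 4
  item 3: 7
  item 4: 4
  item 5: 7
  item 6: 4
  item 7: 8 − 2 = 6
  item 8: 3
  item 9: 8 − 5 = 3
  item 10: 8 − 3 = 5
  item 11: 8 − 3 = 5
Total = 6 + 4 + 7 + 4 + 7 + 4 + 6 + 3 + 3 + 5 + 5 = 54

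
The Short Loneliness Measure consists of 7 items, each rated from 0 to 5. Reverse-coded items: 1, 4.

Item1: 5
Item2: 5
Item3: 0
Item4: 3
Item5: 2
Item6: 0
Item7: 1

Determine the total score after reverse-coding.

Apply reverse scoring (reversed = (0+5) − raw = 5 − raw):
  item 1: 5 − 5 = 0
  item 4: 5 − 3 = 2
After reverse-coding: 0, 5, 0, 2, 2, 0, 1
Total = 0 + 5 + 0 + 2 + 2 + 0 + 1 = 10

10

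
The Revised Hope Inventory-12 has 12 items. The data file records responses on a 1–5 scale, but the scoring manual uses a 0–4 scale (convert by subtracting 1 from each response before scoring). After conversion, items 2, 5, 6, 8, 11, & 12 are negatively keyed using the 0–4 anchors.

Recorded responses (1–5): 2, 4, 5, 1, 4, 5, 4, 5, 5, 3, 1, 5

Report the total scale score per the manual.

Convert to 0–4: 1, 3, 4, 0, 3, 4, 3, 4, 4, 2, 0, 4
Reverse-coded (on a 0–4 scale, reversed = 4 − raw):
  item 2: 4 − 3 = 1
  item 5: 4 − 3 = 1
  item 6: 4 − 4 = 0
  item 8: 4 − 4 = 0
  item 11: 4 − 0 = 4
  item 12: 4 − 4 = 0
Scored: 1, 1, 4, 0, 1, 0, 3, 0, 4, 2, 4, 0
Total = 20

20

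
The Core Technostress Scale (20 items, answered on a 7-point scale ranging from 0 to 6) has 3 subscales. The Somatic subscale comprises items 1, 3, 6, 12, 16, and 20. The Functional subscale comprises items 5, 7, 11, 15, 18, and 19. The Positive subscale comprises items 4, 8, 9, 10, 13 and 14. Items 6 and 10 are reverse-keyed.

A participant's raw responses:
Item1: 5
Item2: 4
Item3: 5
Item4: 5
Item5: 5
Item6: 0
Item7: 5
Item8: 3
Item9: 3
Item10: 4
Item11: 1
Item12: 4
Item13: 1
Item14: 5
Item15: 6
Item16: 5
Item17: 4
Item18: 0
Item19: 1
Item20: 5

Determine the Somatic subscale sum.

30

Somatic items: 1, 3, 6, 12, 16, 20.
Of these, item 6 is reverse-keyed; on a 0–6 scale, reversed = 6 − raw.
  item 1: 5
  item 3: 5
  item 6: 6 − 0 = 6
  item 12: 4
  item 16: 5
  item 20: 5
Sum = 5 + 5 + 6 + 4 + 5 + 5 = 30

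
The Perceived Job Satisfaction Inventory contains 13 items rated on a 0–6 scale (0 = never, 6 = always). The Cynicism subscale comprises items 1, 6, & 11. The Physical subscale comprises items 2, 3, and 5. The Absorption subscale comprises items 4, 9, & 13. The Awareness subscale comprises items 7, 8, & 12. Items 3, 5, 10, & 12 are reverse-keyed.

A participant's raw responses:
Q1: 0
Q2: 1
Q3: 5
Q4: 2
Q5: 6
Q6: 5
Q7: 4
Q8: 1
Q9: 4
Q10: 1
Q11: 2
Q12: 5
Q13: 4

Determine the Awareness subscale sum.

Awareness items: 7, 8, 12.
Of these, item 12 is reverse-keyed; reversed = (0+6) − raw = 6 − raw.
  item 7: 4
  item 8: 1
  item 12: 6 − 5 = 1
Sum = 4 + 1 + 1 = 6

6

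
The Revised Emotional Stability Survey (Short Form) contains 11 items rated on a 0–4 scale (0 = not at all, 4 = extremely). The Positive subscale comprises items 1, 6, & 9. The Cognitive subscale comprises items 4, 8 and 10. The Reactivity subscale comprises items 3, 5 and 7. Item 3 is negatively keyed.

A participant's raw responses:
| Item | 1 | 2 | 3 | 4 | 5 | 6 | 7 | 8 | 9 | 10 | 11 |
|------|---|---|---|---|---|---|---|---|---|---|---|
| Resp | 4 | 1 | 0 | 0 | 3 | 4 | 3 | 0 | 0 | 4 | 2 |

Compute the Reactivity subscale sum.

Reactivity items: 3, 5, 7.
Of these, item 3 is negatively keyed; reverse-coded value = 4 − response.
  item 3: 4 − 0 = 4
  item 5: 3
  item 7: 3
Sum = 4 + 3 + 3 = 10

10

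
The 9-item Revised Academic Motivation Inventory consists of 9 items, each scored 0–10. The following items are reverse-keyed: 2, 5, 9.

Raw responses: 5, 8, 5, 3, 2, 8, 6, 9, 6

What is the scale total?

50

Raw sum = 52. Reverse-keyed items: 2, 5, 9; their raw sum = 16.
Each reversal replaces raw with 10 − raw, changing the total by 10 − 2·raw per item.
Total = 52 + 3·10 − 2·16 = 52 + 30 − 32 = 50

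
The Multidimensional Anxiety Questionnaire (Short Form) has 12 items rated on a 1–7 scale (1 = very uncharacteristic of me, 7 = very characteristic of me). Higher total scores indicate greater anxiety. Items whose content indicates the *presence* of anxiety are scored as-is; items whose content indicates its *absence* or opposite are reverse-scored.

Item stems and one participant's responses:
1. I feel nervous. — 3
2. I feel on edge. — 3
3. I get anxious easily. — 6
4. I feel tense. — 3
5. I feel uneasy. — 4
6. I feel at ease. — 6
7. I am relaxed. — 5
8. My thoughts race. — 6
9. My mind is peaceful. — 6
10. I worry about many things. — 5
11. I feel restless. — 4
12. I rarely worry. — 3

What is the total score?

Items 6, 7, 9, 12 describe the absence/opposite of anxiety → reverse-score.
on a 1–7 scale, reversed = 8 − raw.
  item 1: 3
  item 2: 3
  item 3: 6
  item 4: 3
  item 5: 4
  item 6: 8 − 6 = 2
  item 7: 8 − 5 = 3
  item 8: 6
  item 9: 8 − 6 = 2
  item 10: 5
  item 11: 4
  item 12: 8 − 3 = 5
Total = 3 + 3 + 6 + 3 + 4 + 2 + 3 + 6 + 2 + 5 + 4 + 5 = 46

46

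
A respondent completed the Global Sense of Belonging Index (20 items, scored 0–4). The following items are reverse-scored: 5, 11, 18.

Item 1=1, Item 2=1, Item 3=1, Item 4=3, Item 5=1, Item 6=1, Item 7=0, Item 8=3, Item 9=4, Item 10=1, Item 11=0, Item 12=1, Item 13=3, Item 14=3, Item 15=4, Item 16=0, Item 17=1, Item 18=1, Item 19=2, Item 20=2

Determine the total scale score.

41

Reverse-scored items use 4 − raw:
  item 5: 4 − 1 = 3
  item 11: 4 − 0 = 4
  item 18: 4 − 1 = 3
After reverse-coding: 1, 1, 1, 3, 3, 1, 0, 3, 4, 1, 4, 1, 3, 3, 4, 0, 1, 3, 2, 2
Total = 1 + 1 + 1 + 3 + 3 + 1 + 0 + 3 + 4 + 1 + 4 + 1 + 3 + 3 + 4 + 0 + 1 + 3 + 2 + 2 = 41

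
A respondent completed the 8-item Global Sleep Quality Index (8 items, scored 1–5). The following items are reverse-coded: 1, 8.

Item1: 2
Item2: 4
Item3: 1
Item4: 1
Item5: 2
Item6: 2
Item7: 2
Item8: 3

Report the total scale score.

19

Reverse-coded items use 6 − raw:
  item 1: 6 − 2 = 4
  item 8: 6 − 3 = 3
Scored items: 4, 4, 1, 1, 2, 2, 2, 3
Total = 4 + 4 + 1 + 1 + 2 + 2 + 2 + 3 = 19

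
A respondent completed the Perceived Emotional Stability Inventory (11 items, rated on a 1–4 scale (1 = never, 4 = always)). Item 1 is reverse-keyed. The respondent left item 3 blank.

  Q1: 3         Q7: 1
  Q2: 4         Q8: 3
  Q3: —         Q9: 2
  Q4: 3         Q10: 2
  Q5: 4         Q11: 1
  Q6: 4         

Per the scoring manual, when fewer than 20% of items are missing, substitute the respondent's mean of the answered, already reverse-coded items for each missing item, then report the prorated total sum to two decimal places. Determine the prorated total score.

28.60

Reverse-coded (reversed = (1+4) − raw = 5 − raw):
  item 1: 5 − 3 = 2
Completed scored items (10 of 11): 2, 4, 3, 4, 4, 1, 3, 2, 2, 1; sum = 26.
Person mean = 26 / 10 ≈ 2.6000
Prorated total = (26 / 10) × 11 = 28.60 (to 2 dp)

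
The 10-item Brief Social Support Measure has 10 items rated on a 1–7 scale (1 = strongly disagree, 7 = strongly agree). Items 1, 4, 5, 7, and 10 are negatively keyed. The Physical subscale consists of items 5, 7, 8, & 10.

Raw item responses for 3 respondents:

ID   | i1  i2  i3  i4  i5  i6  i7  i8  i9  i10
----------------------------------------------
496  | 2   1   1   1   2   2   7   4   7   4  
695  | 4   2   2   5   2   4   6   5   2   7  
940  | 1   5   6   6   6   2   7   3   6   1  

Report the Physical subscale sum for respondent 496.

15

Respondent 496 raw: 2, 1, 1, 1, 2, 2, 7, 4, 7, 4.
Physical items: 5, 7, 8, 10.
Reverse-coded (on a 1–7 scale, reversed = 8 − raw):
  item 5: 8 − 2 = 6
  item 7: 8 − 7 = 1
  item 8: 4
  item 10: 8 − 4 = 4
Sum = 6 + 1 + 4 + 4 = 15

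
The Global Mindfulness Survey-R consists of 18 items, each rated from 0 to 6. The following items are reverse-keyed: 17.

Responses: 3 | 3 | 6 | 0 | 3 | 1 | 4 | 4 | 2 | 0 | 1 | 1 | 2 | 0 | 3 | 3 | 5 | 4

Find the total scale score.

41

Apply reverse scoring (on a 0–6 scale, reversed = 6 − raw):
  item 17: 6 − 5 = 1
After reverse-coding: 3, 3, 6, 0, 3, 1, 4, 4, 2, 0, 1, 1, 2, 0, 3, 3, 1, 4
Total = 3 + 3 + 6 + 0 + 3 + 1 + 4 + 4 + 2 + 0 + 1 + 1 + 2 + 0 + 3 + 3 + 1 + 4 = 41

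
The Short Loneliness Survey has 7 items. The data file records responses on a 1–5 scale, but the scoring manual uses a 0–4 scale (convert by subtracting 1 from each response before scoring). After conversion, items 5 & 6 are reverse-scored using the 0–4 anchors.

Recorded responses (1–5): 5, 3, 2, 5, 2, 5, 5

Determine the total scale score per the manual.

18

Convert to 0–4: 4, 2, 1, 4, 1, 4, 4
Reverse-coded (on a 0–4 scale, reversed = 4 − raw):
  item 5: 4 − 1 = 3
  item 6: 4 − 4 = 0
Scored: 4, 2, 1, 4, 3, 0, 4
Total = 18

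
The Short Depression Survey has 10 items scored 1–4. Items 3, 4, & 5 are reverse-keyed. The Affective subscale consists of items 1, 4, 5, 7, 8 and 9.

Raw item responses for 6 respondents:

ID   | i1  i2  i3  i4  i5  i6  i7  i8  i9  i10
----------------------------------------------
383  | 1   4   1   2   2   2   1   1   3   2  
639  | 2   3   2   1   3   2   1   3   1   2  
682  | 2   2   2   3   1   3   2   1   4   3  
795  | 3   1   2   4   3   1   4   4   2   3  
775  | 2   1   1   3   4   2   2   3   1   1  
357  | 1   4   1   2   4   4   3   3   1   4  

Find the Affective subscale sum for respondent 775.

11

Respondent 775 raw: 2, 1, 1, 3, 4, 2, 2, 3, 1, 1.
Affective items: 1, 4, 5, 7, 8, 9.
Reverse-coded (reverse-coded value = 5 − response):
  item 1: 2
  item 4: 5 − 3 = 2
  item 5: 5 − 4 = 1
  item 7: 2
  item 8: 3
  item 9: 1
Sum = 2 + 2 + 1 + 2 + 3 + 1 = 11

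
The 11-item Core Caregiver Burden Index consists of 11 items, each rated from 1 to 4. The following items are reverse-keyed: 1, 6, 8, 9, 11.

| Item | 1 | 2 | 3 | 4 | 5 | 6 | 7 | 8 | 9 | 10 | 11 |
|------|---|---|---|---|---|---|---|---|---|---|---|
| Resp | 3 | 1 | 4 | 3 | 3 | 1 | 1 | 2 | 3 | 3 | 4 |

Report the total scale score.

Raw sum = 28. Reverse-keyed items: 1, 6, 8, 9, 11; their raw sum = 13.
Each reversal replaces raw with 5 − raw, changing the total by 5 − 2·raw per item.
Total = 28 + 5·5 − 2·13 = 28 + 25 − 26 = 27

27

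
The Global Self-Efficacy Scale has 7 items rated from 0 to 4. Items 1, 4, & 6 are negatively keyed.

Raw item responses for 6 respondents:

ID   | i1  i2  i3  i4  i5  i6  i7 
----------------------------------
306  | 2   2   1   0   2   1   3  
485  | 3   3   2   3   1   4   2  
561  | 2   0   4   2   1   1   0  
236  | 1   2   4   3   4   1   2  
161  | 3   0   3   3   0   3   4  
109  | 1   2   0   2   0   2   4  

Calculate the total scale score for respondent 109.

13

Respondent 109 raw: 1, 2, 0, 2, 0, 2, 4.
Reverse-coded (reversed = (0+4) − raw = 4 − raw):
  item 1: 4 − 1 = 3
  item 2: 2
  item 3: 0
  item 4: 4 − 2 = 2
  item 5: 0
  item 6: 4 − 2 = 2
  item 7: 4
Sum = 3 + 2 + 0 + 2 + 0 + 2 + 4 = 13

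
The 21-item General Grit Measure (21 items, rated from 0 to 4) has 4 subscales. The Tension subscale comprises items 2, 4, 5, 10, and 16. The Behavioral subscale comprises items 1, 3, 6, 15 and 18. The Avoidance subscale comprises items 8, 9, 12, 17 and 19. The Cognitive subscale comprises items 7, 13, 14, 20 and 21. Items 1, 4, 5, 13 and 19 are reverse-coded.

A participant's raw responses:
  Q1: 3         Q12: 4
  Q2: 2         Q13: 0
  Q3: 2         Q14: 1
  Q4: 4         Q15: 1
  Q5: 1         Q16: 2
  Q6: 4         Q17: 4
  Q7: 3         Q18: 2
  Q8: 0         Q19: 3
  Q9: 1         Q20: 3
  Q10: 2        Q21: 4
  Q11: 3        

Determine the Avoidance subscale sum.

Avoidance items: 8, 9, 12, 17, 19.
Of these, item 19 is reverse-coded; on a 0–4 scale, reversed = 4 − raw.
  item 8: 0
  item 9: 1
  item 12: 4
  item 17: 4
  item 19: 4 − 3 = 1
Sum = 0 + 1 + 4 + 4 + 1 = 10

10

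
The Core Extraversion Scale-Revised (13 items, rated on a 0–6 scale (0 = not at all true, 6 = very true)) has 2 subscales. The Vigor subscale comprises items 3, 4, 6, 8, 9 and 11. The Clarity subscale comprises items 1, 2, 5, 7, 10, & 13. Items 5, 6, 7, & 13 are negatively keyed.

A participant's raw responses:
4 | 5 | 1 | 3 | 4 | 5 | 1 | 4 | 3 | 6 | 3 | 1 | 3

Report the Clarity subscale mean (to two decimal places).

4.17

Clarity items: 1, 2, 5, 7, 10, 13.
Of these, items 5, 7, & 13 are negatively keyed; reversed = (0+6) − raw = 6 − raw.
  item 1: 4
  item 2: 5
  item 5: 6 − 4 = 2
  item 7: 6 − 1 = 5
  item 10: 6
  item 13: 6 − 3 = 3
Sum = 4 + 5 + 2 + 5 + 6 + 3 = 25
Mean = 25 / 6 = 4.17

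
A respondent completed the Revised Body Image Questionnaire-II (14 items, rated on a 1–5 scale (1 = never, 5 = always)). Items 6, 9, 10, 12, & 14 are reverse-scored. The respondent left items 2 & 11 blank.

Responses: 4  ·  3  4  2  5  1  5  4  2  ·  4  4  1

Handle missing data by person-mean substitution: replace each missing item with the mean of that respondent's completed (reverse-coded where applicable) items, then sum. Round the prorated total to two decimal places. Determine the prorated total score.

43.17

Reverse-coded (reverse-coded value = 6 − response):
  item 6: 6 − 5 = 1
  item 9: 6 − 4 = 2
  item 10: 6 − 2 = 4
  item 12: 6 − 4 = 2
  item 14: 6 − 1 = 5
Completed scored items (12 of 14): 4, 3, 4, 2, 1, 1, 5, 2, 4, 2, 4, 5; sum = 37.
Person mean = 37 / 12 ≈ 3.0833
Prorated total = (37 / 12) × 14 = 43.17 (to 2 dp)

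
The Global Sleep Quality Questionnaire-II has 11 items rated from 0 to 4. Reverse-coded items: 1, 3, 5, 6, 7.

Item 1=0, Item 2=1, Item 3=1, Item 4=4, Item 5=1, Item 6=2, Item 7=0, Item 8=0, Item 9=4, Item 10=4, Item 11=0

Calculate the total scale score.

Raw sum = 17. Reverse-coded items: 1, 3, 5, 6, 7; their raw sum = 4.
Each reversal replaces raw with 4 − raw, changing the total by 4 − 2·raw per item.
Total = 17 + 5·4 − 2·4 = 17 + 20 − 8 = 29

29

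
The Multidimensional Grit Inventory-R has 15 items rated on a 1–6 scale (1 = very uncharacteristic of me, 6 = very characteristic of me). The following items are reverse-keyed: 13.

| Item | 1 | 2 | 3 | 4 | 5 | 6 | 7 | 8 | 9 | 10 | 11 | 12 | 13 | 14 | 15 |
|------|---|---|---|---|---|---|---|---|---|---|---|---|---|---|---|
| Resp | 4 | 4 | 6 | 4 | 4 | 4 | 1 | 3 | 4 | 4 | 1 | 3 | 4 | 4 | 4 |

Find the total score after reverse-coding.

Apply reverse scoring (reverse-coded value = 7 − response):
  item 13: 7 − 4 = 3
After reverse-coding: 4, 4, 6, 4, 4, 4, 1, 3, 4, 4, 1, 3, 3, 4, 4
Total = 4 + 4 + 6 + 4 + 4 + 4 + 1 + 3 + 4 + 4 + 1 + 3 + 3 + 4 + 4 = 53

53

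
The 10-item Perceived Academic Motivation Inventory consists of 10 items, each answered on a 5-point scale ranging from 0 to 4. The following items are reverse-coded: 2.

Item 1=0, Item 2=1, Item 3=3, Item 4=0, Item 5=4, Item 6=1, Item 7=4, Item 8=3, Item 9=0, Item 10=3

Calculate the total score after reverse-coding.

Reverse-coded items (reverse-coded value = 4 − response):
  item 2: 4 − 1 = 3
Scored responses: 0, 3, 3, 0, 4, 1, 4, 3, 0, 3
Total = 0 + 3 + 3 + 0 + 4 + 1 + 4 + 3 + 0 + 3 = 21

21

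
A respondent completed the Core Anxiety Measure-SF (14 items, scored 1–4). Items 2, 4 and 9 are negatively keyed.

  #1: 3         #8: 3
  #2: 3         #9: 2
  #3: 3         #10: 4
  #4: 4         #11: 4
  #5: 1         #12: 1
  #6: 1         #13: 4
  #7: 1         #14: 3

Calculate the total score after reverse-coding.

Reverse-coded items (reverse-coded value = 5 − response):
  item 2: 5 − 3 = 2
  item 4: 5 − 4 = 1
  item 9: 5 − 2 = 3
After reverse-coding: 3, 2, 3, 1, 1, 1, 1, 3, 3, 4, 4, 1, 4, 3
Total = 3 + 2 + 3 + 1 + 1 + 1 + 1 + 3 + 3 + 4 + 4 + 1 + 4 + 3 = 34

34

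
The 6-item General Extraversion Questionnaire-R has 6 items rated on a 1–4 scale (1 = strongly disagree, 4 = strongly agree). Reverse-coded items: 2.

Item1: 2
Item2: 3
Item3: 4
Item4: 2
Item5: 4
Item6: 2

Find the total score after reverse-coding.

16

Reverse-coded items (on a 1–4 scale, reversed = 5 − raw):
  item 2: 5 − 3 = 2
Scored responses: 2, 2, 4, 2, 4, 2
Total = 2 + 2 + 4 + 2 + 4 + 2 = 16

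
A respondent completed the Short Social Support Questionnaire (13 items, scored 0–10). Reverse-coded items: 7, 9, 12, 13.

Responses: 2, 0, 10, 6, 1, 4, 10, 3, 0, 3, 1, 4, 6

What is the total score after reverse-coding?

50

Raw sum = 50. Reverse-coded items: 7, 9, 12, 13; their raw sum = 20.
Each reversal replaces raw with 10 − raw, changing the total by 10 − 2·raw per item.
Total = 50 + 4·10 − 2·20 = 50 + 40 − 40 = 50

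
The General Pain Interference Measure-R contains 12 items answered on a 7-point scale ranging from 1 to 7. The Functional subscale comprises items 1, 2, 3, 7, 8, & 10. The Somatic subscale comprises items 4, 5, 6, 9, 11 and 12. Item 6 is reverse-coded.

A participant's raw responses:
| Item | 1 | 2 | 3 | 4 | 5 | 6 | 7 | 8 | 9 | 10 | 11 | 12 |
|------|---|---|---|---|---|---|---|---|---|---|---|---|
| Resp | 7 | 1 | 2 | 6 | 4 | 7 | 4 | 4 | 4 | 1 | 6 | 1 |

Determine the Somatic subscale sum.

Somatic items: 4, 5, 6, 9, 11, 12.
Of these, item 6 is reverse-coded; reverse-coded value = 8 − response.
  item 4: 6
  item 5: 4
  item 6: 8 − 7 = 1
  item 9: 4
  item 11: 6
  item 12: 1
Sum = 6 + 4 + 1 + 4 + 6 + 1 = 22

22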